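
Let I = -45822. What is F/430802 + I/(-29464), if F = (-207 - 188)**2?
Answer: 6084332461/3173287532 ≈ 1.9174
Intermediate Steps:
F = 156025 (F = (-395)**2 = 156025)
F/430802 + I/(-29464) = 156025/430802 - 45822/(-29464) = 156025*(1/430802) - 45822*(-1/29464) = 156025/430802 + 22911/14732 = 6084332461/3173287532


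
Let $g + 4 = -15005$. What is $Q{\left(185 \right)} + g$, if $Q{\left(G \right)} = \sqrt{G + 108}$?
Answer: $-15009 + \sqrt{293} \approx -14992.0$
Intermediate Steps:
$g = -15009$ ($g = -4 - 15005 = -15009$)
$Q{\left(G \right)} = \sqrt{108 + G}$
$Q{\left(185 \right)} + g = \sqrt{108 + 185} - 15009 = \sqrt{293} - 15009 = -15009 + \sqrt{293}$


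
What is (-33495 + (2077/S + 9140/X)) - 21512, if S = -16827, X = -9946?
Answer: -4603109898008/83680671 ≈ -55008.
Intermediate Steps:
(-33495 + (2077/S + 9140/X)) - 21512 = (-33495 + (2077/(-16827) + 9140/(-9946))) - 21512 = (-33495 + (2077*(-1/16827) + 9140*(-1/9946))) - 21512 = (-33495 + (-2077/16827 - 4570/4973)) - 21512 = (-33495 - 87228311/83680671) - 21512 = -2802971303456/83680671 - 21512 = -4603109898008/83680671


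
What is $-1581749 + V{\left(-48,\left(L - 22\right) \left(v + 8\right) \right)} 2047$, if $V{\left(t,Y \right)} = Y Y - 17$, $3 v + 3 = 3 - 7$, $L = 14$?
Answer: $\frac{23312380}{9} \approx 2.5903 \cdot 10^{6}$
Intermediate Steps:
$v = - \frac{7}{3}$ ($v = -1 + \frac{3 - 7}{3} = -1 + \frac{1}{3} \left(-4\right) = -1 - \frac{4}{3} = - \frac{7}{3} \approx -2.3333$)
$V{\left(t,Y \right)} = -17 + Y^{2}$ ($V{\left(t,Y \right)} = Y^{2} - 17 = -17 + Y^{2}$)
$-1581749 + V{\left(-48,\left(L - 22\right) \left(v + 8\right) \right)} 2047 = -1581749 + \left(-17 + \left(\left(14 - 22\right) \left(- \frac{7}{3} + 8\right)\right)^{2}\right) 2047 = -1581749 + \left(-17 + \left(\left(-8\right) \frac{17}{3}\right)^{2}\right) 2047 = -1581749 + \left(-17 + \left(- \frac{136}{3}\right)^{2}\right) 2047 = -1581749 + \left(-17 + \frac{18496}{9}\right) 2047 = -1581749 + \frac{18343}{9} \cdot 2047 = -1581749 + \frac{37548121}{9} = \frac{23312380}{9}$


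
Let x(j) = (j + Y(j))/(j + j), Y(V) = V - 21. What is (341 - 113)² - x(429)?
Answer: 14867145/286 ≈ 51983.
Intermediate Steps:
Y(V) = -21 + V
x(j) = (-21 + 2*j)/(2*j) (x(j) = (j + (-21 + j))/(j + j) = (-21 + 2*j)/((2*j)) = (-21 + 2*j)*(1/(2*j)) = (-21 + 2*j)/(2*j))
(341 - 113)² - x(429) = (341 - 113)² - (-21/2 + 429)/429 = 228² - 837/(429*2) = 51984 - 1*279/286 = 51984 - 279/286 = 14867145/286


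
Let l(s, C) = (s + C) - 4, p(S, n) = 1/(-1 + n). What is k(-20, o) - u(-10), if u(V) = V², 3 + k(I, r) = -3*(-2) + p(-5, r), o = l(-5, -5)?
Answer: -1456/15 ≈ -97.067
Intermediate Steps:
l(s, C) = -4 + C + s (l(s, C) = (C + s) - 4 = -4 + C + s)
o = -14 (o = -4 - 5 - 5 = -14)
k(I, r) = 3 + 1/(-1 + r) (k(I, r) = -3 + (-3*(-2) + 1/(-1 + r)) = -3 + (6 + 1/(-1 + r)) = 3 + 1/(-1 + r))
k(-20, o) - u(-10) = (-2 + 3*(-14))/(-1 - 14) - 1*(-10)² = (-2 - 42)/(-15) - 1*100 = -1/15*(-44) - 100 = 44/15 - 100 = -1456/15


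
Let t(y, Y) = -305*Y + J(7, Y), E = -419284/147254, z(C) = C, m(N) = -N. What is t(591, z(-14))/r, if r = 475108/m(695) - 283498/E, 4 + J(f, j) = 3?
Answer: 103666396685/2401201157439 ≈ 0.043173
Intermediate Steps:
J(f, j) = -1 (J(f, j) = -4 + 3 = -1)
E = -209642/73627 (E = -419284*1/147254 = -209642/73627 ≈ -2.8474)
t(y, Y) = -1 - 305*Y (t(y, Y) = -305*Y - 1 = -1 - 305*Y)
r = 7203603472317/72850595 (r = 475108/((-1*695)) - 283498/(-209642/73627) = 475108/(-695) - 283498*(-73627/209642) = 475108*(-1/695) + 10436553623/104821 = -475108/695 + 10436553623/104821 = 7203603472317/72850595 ≈ 98882.)
t(591, z(-14))/r = (-1 - 305*(-14))/(7203603472317/72850595) = (-1 + 4270)*(72850595/7203603472317) = 4269*(72850595/7203603472317) = 103666396685/2401201157439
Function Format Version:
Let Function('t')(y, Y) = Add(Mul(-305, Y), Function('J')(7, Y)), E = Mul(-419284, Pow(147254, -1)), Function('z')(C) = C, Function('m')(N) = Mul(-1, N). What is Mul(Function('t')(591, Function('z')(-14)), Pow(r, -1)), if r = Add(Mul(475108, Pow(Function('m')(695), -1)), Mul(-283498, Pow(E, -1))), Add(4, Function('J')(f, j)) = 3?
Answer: Rational(103666396685, 2401201157439) ≈ 0.043173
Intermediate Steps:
Function('J')(f, j) = -1 (Function('J')(f, j) = Add(-4, 3) = -1)
E = Rational(-209642, 73627) (E = Mul(-419284, Rational(1, 147254)) = Rational(-209642, 73627) ≈ -2.8474)
Function('t')(y, Y) = Add(-1, Mul(-305, Y)) (Function('t')(y, Y) = Add(Mul(-305, Y), -1) = Add(-1, Mul(-305, Y)))
r = Rational(7203603472317, 72850595) (r = Add(Mul(475108, Pow(Mul(-1, 695), -1)), Mul(-283498, Pow(Rational(-209642, 73627), -1))) = Add(Mul(475108, Pow(-695, -1)), Mul(-283498, Rational(-73627, 209642))) = Add(Mul(475108, Rational(-1, 695)), Rational(10436553623, 104821)) = Add(Rational(-475108, 695), Rational(10436553623, 104821)) = Rational(7203603472317, 72850595) ≈ 98882.)
Mul(Function('t')(591, Function('z')(-14)), Pow(r, -1)) = Mul(Add(-1, Mul(-305, -14)), Pow(Rational(7203603472317, 72850595), -1)) = Mul(Add(-1, 4270), Rational(72850595, 7203603472317)) = Mul(4269, Rational(72850595, 7203603472317)) = Rational(103666396685, 2401201157439)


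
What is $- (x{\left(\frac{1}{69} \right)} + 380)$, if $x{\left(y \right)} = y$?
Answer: $- \frac{26221}{69} \approx -380.01$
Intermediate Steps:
$- (x{\left(\frac{1}{69} \right)} + 380) = - (\frac{1}{69} + 380) = \left(-1\right) \frac{26221}{69} = - \frac{26221}{69}$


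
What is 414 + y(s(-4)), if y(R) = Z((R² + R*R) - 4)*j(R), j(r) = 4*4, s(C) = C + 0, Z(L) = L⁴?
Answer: 9834910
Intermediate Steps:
s(C) = C
j(r) = 16
y(R) = 16*(-4 + 2*R²)⁴ (y(R) = ((R² + R*R) - 4)⁴*16 = ((R² + R²) - 4)⁴*16 = (2*R² - 4)⁴*16 = (-4 + 2*R²)⁴*16 = 16*(-4 + 2*R²)⁴)
414 + y(s(-4)) = 414 + 256*(-2 + (-4)²)⁴ = 414 + 256*(-2 + 16)⁴ = 414 + 256*14⁴ = 414 + 256*38416 = 414 + 9834496 = 9834910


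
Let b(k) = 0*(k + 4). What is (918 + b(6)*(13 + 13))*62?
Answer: 56916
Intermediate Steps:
b(k) = 0 (b(k) = 0*(4 + k) = 0)
(918 + b(6)*(13 + 13))*62 = (918 + 0*(13 + 13))*62 = (918 + 0*26)*62 = (918 + 0)*62 = 918*62 = 56916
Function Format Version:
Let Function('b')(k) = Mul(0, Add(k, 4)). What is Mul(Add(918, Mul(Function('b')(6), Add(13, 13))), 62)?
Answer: 56916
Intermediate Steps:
Function('b')(k) = 0 (Function('b')(k) = Mul(0, Add(4, k)) = 0)
Mul(Add(918, Mul(Function('b')(6), Add(13, 13))), 62) = Mul(Add(918, Mul(0, Add(13, 13))), 62) = Mul(Add(918, Mul(0, 26)), 62) = Mul(Add(918, 0), 62) = Mul(918, 62) = 56916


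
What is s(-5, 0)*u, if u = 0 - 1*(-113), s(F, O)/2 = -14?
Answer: -3164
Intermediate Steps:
s(F, O) = -28 (s(F, O) = 2*(-14) = -28)
u = 113 (u = 0 + 113 = 113)
s(-5, 0)*u = -28*113 = -3164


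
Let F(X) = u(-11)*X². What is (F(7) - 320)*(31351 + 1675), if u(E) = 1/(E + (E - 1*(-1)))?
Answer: -31936142/3 ≈ -1.0645e+7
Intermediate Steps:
u(E) = 1/(1 + 2*E) (u(E) = 1/(E + (E + 1)) = 1/(E + (1 + E)) = 1/(1 + 2*E))
F(X) = -X²/21 (F(X) = X²/(1 + 2*(-11)) = X²/(1 - 22) = X²/(-21) = -X²/21)
(F(7) - 320)*(31351 + 1675) = (-1/21*7² - 320)*(31351 + 1675) = (-1/21*49 - 320)*33026 = (-7/3 - 320)*33026 = -967/3*33026 = -31936142/3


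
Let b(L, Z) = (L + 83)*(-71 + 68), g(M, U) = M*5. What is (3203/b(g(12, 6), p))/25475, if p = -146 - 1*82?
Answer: -3203/10928775 ≈ -0.00029308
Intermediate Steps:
g(M, U) = 5*M
p = -228 (p = -146 - 82 = -228)
b(L, Z) = -249 - 3*L (b(L, Z) = (83 + L)*(-3) = -249 - 3*L)
(3203/b(g(12, 6), p))/25475 = (3203/(-249 - 15*12))/25475 = (3203/(-249 - 3*60))*(1/25475) = (3203/(-249 - 180))*(1/25475) = (3203/(-429))*(1/25475) = (3203*(-1/429))*(1/25475) = -3203/429*1/25475 = -3203/10928775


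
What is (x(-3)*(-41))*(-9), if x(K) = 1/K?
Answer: -123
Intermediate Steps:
x(K) = 1/K
(x(-3)*(-41))*(-9) = (-41/(-3))*(-9) = -⅓*(-41)*(-9) = (41/3)*(-9) = -123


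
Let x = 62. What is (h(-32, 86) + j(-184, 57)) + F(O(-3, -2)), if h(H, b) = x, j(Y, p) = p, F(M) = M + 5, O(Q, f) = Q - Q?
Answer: 124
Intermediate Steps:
O(Q, f) = 0
F(M) = 5 + M
h(H, b) = 62
(h(-32, 86) + j(-184, 57)) + F(O(-3, -2)) = (62 + 57) + (5 + 0) = 119 + 5 = 124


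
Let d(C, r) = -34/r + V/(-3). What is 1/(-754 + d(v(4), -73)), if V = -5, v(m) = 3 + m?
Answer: -219/164659 ≈ -0.0013300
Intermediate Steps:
d(C, r) = 5/3 - 34/r (d(C, r) = -34/r - 5/(-3) = -34/r - 5*(-⅓) = -34/r + 5/3 = 5/3 - 34/r)
1/(-754 + d(v(4), -73)) = 1/(-754 + (5/3 - 34/(-73))) = 1/(-754 + (5/3 - 34*(-1/73))) = 1/(-754 + (5/3 + 34/73)) = 1/(-754 + 467/219) = 1/(-164659/219) = -219/164659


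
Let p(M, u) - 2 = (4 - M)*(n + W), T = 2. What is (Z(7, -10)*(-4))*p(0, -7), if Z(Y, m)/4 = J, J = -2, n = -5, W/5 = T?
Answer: 704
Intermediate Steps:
W = 10 (W = 5*2 = 10)
p(M, u) = 22 - 5*M (p(M, u) = 2 + (4 - M)*(-5 + 10) = 2 + (4 - M)*5 = 2 + (20 - 5*M) = 22 - 5*M)
Z(Y, m) = -8 (Z(Y, m) = 4*(-2) = -8)
(Z(7, -10)*(-4))*p(0, -7) = (-8*(-4))*(22 - 5*0) = 32*(22 + 0) = 32*22 = 704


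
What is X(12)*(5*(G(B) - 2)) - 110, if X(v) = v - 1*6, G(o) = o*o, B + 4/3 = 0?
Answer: -350/3 ≈ -116.67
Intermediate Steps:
B = -4/3 (B = -4/3 + 0 = -4/3 ≈ -1.3333)
G(o) = o²
X(v) = -6 + v (X(v) = v - 6 = -6 + v)
X(12)*(5*(G(B) - 2)) - 110 = (-6 + 12)*(5*((-4/3)² - 2)) - 110 = 6*(5*(16/9 - 2)) - 110 = 6*(5*(-2/9)) - 110 = 6*(-10/9) - 110 = -20/3 - 110 = -350/3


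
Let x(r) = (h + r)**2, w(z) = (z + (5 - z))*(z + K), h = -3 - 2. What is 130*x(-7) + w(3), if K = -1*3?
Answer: 18720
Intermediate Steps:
K = -3
h = -5
w(z) = -15 + 5*z (w(z) = (z + (5 - z))*(z - 3) = 5*(-3 + z) = -15 + 5*z)
x(r) = (-5 + r)**2
130*x(-7) + w(3) = 130*(-5 - 7)**2 + (-15 + 5*3) = 130*(-12)**2 + (-15 + 15) = 130*144 + 0 = 18720 + 0 = 18720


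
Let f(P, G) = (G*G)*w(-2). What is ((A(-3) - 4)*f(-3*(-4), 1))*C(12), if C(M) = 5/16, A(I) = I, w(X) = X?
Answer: 35/8 ≈ 4.3750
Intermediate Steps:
f(P, G) = -2*G² (f(P, G) = (G*G)*(-2) = G²*(-2) = -2*G²)
C(M) = 5/16 (C(M) = 5*(1/16) = 5/16)
((A(-3) - 4)*f(-3*(-4), 1))*C(12) = ((-3 - 4)*(-2*1²))*(5/16) = -(-14)*(5/16) = -7*(-2)*(5/16) = 14*(5/16) = 35/8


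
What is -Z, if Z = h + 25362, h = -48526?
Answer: 23164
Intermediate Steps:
Z = -23164 (Z = -48526 + 25362 = -23164)
-Z = -1*(-23164) = 23164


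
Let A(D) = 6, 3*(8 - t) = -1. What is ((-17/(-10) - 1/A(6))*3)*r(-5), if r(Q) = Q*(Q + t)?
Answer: -230/3 ≈ -76.667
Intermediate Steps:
t = 25/3 (t = 8 - ⅓*(-1) = 8 + ⅓ = 25/3 ≈ 8.3333)
r(Q) = Q*(25/3 + Q) (r(Q) = Q*(Q + 25/3) = Q*(25/3 + Q))
((-17/(-10) - 1/A(6))*3)*r(-5) = ((-17/(-10) - 1/6)*3)*((⅓)*(-5)*(25 + 3*(-5))) = ((-17*(-⅒) - 1*⅙)*3)*((⅓)*(-5)*(25 - 15)) = ((17/10 - ⅙)*3)*((⅓)*(-5)*10) = ((23/15)*3)*(-50/3) = (23/5)*(-50/3) = -230/3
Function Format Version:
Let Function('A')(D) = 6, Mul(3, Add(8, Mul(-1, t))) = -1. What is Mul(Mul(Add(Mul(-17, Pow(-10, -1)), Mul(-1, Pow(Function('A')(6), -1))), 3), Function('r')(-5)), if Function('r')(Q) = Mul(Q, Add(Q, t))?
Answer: Rational(-230, 3) ≈ -76.667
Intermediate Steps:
t = Rational(25, 3) (t = Add(8, Mul(Rational(-1, 3), -1)) = Add(8, Rational(1, 3)) = Rational(25, 3) ≈ 8.3333)
Function('r')(Q) = Mul(Q, Add(Rational(25, 3), Q)) (Function('r')(Q) = Mul(Q, Add(Q, Rational(25, 3))) = Mul(Q, Add(Rational(25, 3), Q)))
Mul(Mul(Add(Mul(-17, Pow(-10, -1)), Mul(-1, Pow(Function('A')(6), -1))), 3), Function('r')(-5)) = Mul(Mul(Add(Mul(-17, Pow(-10, -1)), Mul(-1, Pow(6, -1))), 3), Mul(Rational(1, 3), -5, Add(25, Mul(3, -5)))) = Mul(Mul(Add(Mul(-17, Rational(-1, 10)), Mul(-1, Rational(1, 6))), 3), Mul(Rational(1, 3), -5, Add(25, -15))) = Mul(Mul(Add(Rational(17, 10), Rational(-1, 6)), 3), Mul(Rational(1, 3), -5, 10)) = Mul(Mul(Rational(23, 15), 3), Rational(-50, 3)) = Mul(Rational(23, 5), Rational(-50, 3)) = Rational(-230, 3)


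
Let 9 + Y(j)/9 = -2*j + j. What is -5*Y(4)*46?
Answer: 26910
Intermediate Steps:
Y(j) = -81 - 9*j (Y(j) = -81 + 9*(-2*j + j) = -81 + 9*(-j) = -81 - 9*j)
-5*Y(4)*46 = -5*(-81 - 9*4)*46 = -5*(-81 - 36)*46 = -5*(-117)*46 = 585*46 = 26910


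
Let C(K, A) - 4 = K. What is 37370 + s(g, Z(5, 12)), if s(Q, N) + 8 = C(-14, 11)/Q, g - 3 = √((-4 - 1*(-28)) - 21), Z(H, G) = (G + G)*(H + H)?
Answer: 37357 + 5*√3/3 ≈ 37360.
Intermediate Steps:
C(K, A) = 4 + K
Z(H, G) = 4*G*H (Z(H, G) = (2*G)*(2*H) = 4*G*H)
g = 3 + √3 (g = 3 + √((-4 - 1*(-28)) - 21) = 3 + √((-4 + 28) - 21) = 3 + √(24 - 21) = 3 + √3 ≈ 4.7320)
s(Q, N) = -8 - 10/Q (s(Q, N) = -8 + (4 - 14)/Q = -8 - 10/Q)
37370 + s(g, Z(5, 12)) = 37370 + (-8 - 10/(3 + √3)) = 37362 - 10/(3 + √3)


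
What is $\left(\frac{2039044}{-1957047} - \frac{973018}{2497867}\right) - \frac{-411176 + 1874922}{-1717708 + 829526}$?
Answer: $\frac{470191569319244423}{2170913593048362159} \approx 0.21659$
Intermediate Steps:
$\left(\frac{2039044}{-1957047} - \frac{973018}{2497867}\right) - \frac{-411176 + 1874922}{-1717708 + 829526} = \left(2039044 \left(- \frac{1}{1957047}\right) - \frac{973018}{2497867}\right) - \frac{1463746}{-888182} = \left(- \frac{2039044}{1957047} - \frac{973018}{2497867}\right) - 1463746 \left(- \frac{1}{888182}\right) = - \frac{6997502676994}{4888443118749} - - \frac{731873}{444091} = - \frac{6997502676994}{4888443118749} + \frac{731873}{444091} = \frac{470191569319244423}{2170913593048362159}$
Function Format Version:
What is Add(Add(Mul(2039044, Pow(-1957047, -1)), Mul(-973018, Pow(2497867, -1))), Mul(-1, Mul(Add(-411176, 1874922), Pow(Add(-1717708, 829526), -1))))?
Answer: Rational(470191569319244423, 2170913593048362159) ≈ 0.21659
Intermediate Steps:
Add(Add(Mul(2039044, Pow(-1957047, -1)), Mul(-973018, Pow(2497867, -1))), Mul(-1, Mul(Add(-411176, 1874922), Pow(Add(-1717708, 829526), -1)))) = Add(Add(Mul(2039044, Rational(-1, 1957047)), Mul(-973018, Rational(1, 2497867))), Mul(-1, Mul(1463746, Pow(-888182, -1)))) = Add(Add(Rational(-2039044, 1957047), Rational(-973018, 2497867)), Mul(-1, Mul(1463746, Rational(-1, 888182)))) = Add(Rational(-6997502676994, 4888443118749), Mul(-1, Rational(-731873, 444091))) = Add(Rational(-6997502676994, 4888443118749), Rational(731873, 444091)) = Rational(470191569319244423, 2170913593048362159)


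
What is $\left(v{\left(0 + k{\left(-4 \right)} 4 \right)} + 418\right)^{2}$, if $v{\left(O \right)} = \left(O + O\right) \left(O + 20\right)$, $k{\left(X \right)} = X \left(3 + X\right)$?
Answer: $2464900$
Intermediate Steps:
$v{\left(O \right)} = 2 O \left(20 + O\right)$
$\left(v{\left(0 + k{\left(-4 \right)} 4 \right)} + 418\right)^{2} = \left(2 \left(0 + - 4 \left(3 - 4\right) 4\right) \left(20 + \left(0 + - 4 \left(3 - 4\right) 4\right)\right) + 418\right)^{2} = \left(2 \left(0 + \left(-4\right) \left(-1\right) 4\right) \left(20 + \left(0 + \left(-4\right) \left(-1\right) 4\right)\right) + 418\right)^{2} = \left(2 \left(0 + 4 \cdot 4\right) \left(20 + \left(0 + 4 \cdot 4\right)\right) + 418\right)^{2} = \left(2 \left(0 + 16\right) \left(20 + \left(0 + 16\right)\right) + 418\right)^{2} = \left(2 \cdot 16 \left(20 + 16\right) + 418\right)^{2} = \left(2 \cdot 16 \cdot 36 + 418\right)^{2} = \left(1152 + 418\right)^{2} = 1570^{2} = 2464900$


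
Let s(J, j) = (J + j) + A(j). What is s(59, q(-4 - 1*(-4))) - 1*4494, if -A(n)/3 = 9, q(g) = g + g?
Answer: -4462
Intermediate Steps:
q(g) = 2*g
A(n) = -27 (A(n) = -3*9 = -27)
s(J, j) = -27 + J + j (s(J, j) = (J + j) - 27 = -27 + J + j)
s(59, q(-4 - 1*(-4))) - 1*4494 = (-27 + 59 + 2*(-4 - 1*(-4))) - 1*4494 = (-27 + 59 + 2*(-4 + 4)) - 4494 = (-27 + 59 + 2*0) - 4494 = (-27 + 59 + 0) - 4494 = 32 - 4494 = -4462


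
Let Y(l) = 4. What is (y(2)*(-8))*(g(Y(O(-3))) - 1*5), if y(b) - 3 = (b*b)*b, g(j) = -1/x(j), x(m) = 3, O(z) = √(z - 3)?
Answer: 1408/3 ≈ 469.33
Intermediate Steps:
O(z) = √(-3 + z)
g(j) = -⅓ (g(j) = -1/3 = -1*⅓ = -⅓)
y(b) = 3 + b³ (y(b) = 3 + (b*b)*b = 3 + b²*b = 3 + b³)
(y(2)*(-8))*(g(Y(O(-3))) - 1*5) = ((3 + 2³)*(-8))*(-⅓ - 1*5) = ((3 + 8)*(-8))*(-⅓ - 5) = (11*(-8))*(-16/3) = -88*(-16/3) = 1408/3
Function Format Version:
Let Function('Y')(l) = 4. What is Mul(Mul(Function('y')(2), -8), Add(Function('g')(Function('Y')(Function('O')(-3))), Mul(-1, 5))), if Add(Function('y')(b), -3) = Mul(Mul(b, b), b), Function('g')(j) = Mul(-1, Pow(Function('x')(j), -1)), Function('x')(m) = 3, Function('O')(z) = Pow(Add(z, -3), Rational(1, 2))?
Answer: Rational(1408, 3) ≈ 469.33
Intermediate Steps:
Function('O')(z) = Pow(Add(-3, z), Rational(1, 2))
Function('g')(j) = Rational(-1, 3) (Function('g')(j) = Mul(-1, Pow(3, -1)) = Mul(-1, Rational(1, 3)) = Rational(-1, 3))
Function('y')(b) = Add(3, Pow(b, 3)) (Function('y')(b) = Add(3, Mul(Mul(b, b), b)) = Add(3, Mul(Pow(b, 2), b)) = Add(3, Pow(b, 3)))
Mul(Mul(Function('y')(2), -8), Add(Function('g')(Function('Y')(Function('O')(-3))), Mul(-1, 5))) = Mul(Mul(Add(3, Pow(2, 3)), -8), Add(Rational(-1, 3), Mul(-1, 5))) = Mul(Mul(Add(3, 8), -8), Add(Rational(-1, 3), -5)) = Mul(Mul(11, -8), Rational(-16, 3)) = Mul(-88, Rational(-16, 3)) = Rational(1408, 3)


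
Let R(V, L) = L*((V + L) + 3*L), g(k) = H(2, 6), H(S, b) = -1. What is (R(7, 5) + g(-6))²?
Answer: 17956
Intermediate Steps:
g(k) = -1
R(V, L) = L*(V + 4*L) (R(V, L) = L*((L + V) + 3*L) = L*(V + 4*L))
(R(7, 5) + g(-6))² = (5*(7 + 4*5) - 1)² = (5*(7 + 20) - 1)² = (5*27 - 1)² = (135 - 1)² = 134² = 17956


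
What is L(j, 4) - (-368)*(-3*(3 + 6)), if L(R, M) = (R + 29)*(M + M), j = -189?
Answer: -11216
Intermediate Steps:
L(R, M) = 2*M*(29 + R) (L(R, M) = (29 + R)*(2*M) = 2*M*(29 + R))
L(j, 4) - (-368)*(-3*(3 + 6)) = 2*4*(29 - 189) - (-368)*(-3*(3 + 6)) = 2*4*(-160) - (-368)*(-3*9) = -1280 - (-368)*(-27) = -1280 - 1*9936 = -1280 - 9936 = -11216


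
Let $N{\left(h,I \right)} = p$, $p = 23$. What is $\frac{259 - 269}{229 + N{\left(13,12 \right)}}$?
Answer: $- \frac{5}{126} \approx -0.039683$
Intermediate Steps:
$N{\left(h,I \right)} = 23$
$\frac{259 - 269}{229 + N{\left(13,12 \right)}} = \frac{259 - 269}{229 + 23} = - \frac{10}{252} = \left(-10\right) \frac{1}{252} = - \frac{5}{126}$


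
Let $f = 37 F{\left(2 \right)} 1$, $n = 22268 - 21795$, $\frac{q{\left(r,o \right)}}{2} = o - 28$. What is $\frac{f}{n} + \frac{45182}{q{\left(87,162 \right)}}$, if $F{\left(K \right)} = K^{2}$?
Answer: $\frac{10705375}{63382} \approx 168.9$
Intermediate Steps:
$q{\left(r,o \right)} = -56 + 2 o$ ($q{\left(r,o \right)} = 2 \left(o - 28\right) = 2 \left(-28 + o\right) = -56 + 2 o$)
$n = 473$ ($n = 22268 - 21795 = 473$)
$f = 148$ ($f = 37 \cdot 2^{2} \cdot 1 = 37 \cdot 4 \cdot 1 = 148 \cdot 1 = 148$)
$\frac{f}{n} + \frac{45182}{q{\left(87,162 \right)}} = \frac{148}{473} + \frac{45182}{-56 + 2 \cdot 162} = 148 \cdot \frac{1}{473} + \frac{45182}{-56 + 324} = \frac{148}{473} + \frac{45182}{268} = \frac{148}{473} + 45182 \cdot \frac{1}{268} = \frac{148}{473} + \frac{22591}{134} = \frac{10705375}{63382}$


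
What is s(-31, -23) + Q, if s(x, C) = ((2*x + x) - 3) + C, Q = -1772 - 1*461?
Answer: -2352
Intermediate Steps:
Q = -2233 (Q = -1772 - 461 = -2233)
s(x, C) = -3 + C + 3*x (s(x, C) = (3*x - 3) + C = (-3 + 3*x) + C = -3 + C + 3*x)
s(-31, -23) + Q = (-3 - 23 + 3*(-31)) - 2233 = (-3 - 23 - 93) - 2233 = -119 - 2233 = -2352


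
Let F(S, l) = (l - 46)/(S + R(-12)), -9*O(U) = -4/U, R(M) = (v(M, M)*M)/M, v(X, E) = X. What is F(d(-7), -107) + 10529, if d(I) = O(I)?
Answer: 8011679/760 ≈ 10542.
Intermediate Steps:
R(M) = M (R(M) = (M*M)/M = M²/M = M)
O(U) = 4/(9*U) (O(U) = -(-4)/(9*U) = 4/(9*U))
d(I) = 4/(9*I)
F(S, l) = (-46 + l)/(-12 + S) (F(S, l) = (l - 46)/(S - 12) = (-46 + l)/(-12 + S))
F(d(-7), -107) + 10529 = (-46 - 107)/(-12 + (4/9)/(-7)) + 10529 = -153/(-12 + (4/9)*(-⅐)) + 10529 = -153/(-12 - 4/63) + 10529 = -153/(-760/63) + 10529 = -63/760*(-153) + 10529 = 9639/760 + 10529 = 8011679/760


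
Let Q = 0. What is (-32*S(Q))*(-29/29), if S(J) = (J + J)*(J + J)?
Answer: 0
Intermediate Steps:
S(J) = 4*J**2 (S(J) = (2*J)*(2*J) = 4*J**2)
(-32*S(Q))*(-29/29) = (-128*0**2)*(-29/29) = (-128*0)*(-29*1/29) = -32*0*(-1) = 0*(-1) = 0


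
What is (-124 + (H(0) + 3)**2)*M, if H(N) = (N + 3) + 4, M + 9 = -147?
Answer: 3744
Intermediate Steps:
M = -156 (M = -9 - 147 = -156)
H(N) = 7 + N (H(N) = (3 + N) + 4 = 7 + N)
(-124 + (H(0) + 3)**2)*M = (-124 + ((7 + 0) + 3)**2)*(-156) = (-124 + (7 + 3)**2)*(-156) = (-124 + 10**2)*(-156) = (-124 + 100)*(-156) = -24*(-156) = 3744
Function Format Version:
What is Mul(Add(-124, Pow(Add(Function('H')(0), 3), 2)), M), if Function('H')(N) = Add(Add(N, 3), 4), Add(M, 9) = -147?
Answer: 3744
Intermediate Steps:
M = -156 (M = Add(-9, -147) = -156)
Function('H')(N) = Add(7, N) (Function('H')(N) = Add(Add(3, N), 4) = Add(7, N))
Mul(Add(-124, Pow(Add(Function('H')(0), 3), 2)), M) = Mul(Add(-124, Pow(Add(Add(7, 0), 3), 2)), -156) = Mul(Add(-124, Pow(Add(7, 3), 2)), -156) = Mul(Add(-124, Pow(10, 2)), -156) = Mul(Add(-124, 100), -156) = Mul(-24, -156) = 3744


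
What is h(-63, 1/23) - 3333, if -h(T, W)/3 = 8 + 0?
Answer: -3357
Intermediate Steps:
h(T, W) = -24 (h(T, W) = -3*(8 + 0) = -3*8 = -24)
h(-63, 1/23) - 3333 = -24 - 3333 = -3357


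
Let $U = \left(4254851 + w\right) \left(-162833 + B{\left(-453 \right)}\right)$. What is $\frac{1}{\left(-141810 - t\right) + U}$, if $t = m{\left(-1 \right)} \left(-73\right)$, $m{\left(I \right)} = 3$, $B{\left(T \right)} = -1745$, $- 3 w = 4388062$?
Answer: $- \frac{3}{1378586560571} \approx -2.1761 \cdot 10^{-12}$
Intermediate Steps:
$w = - \frac{4388062}{3}$ ($w = \left(- \frac{1}{3}\right) 4388062 = - \frac{4388062}{3} \approx -1.4627 \cdot 10^{6}$)
$t = -219$ ($t = 3 \left(-73\right) = -219$)
$U = - \frac{1378586135798}{3}$ ($U = \left(4254851 - \frac{4388062}{3}\right) \left(-162833 - 1745\right) = \frac{8376491}{3} \left(-164578\right) = - \frac{1378586135798}{3} \approx -4.5953 \cdot 10^{11}$)
$\frac{1}{\left(-141810 - t\right) + U} = \frac{1}{\left(-141810 - -219\right) - \frac{1378586135798}{3}} = \frac{1}{\left(-141810 + 219\right) - \frac{1378586135798}{3}} = \frac{1}{-141591 - \frac{1378586135798}{3}} = \frac{1}{- \frac{1378586560571}{3}} = - \frac{3}{1378586560571}$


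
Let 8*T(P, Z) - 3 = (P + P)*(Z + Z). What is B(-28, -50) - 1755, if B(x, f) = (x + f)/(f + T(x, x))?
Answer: -1602523/913 ≈ -1755.2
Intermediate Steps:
T(P, Z) = 3/8 + P*Z/2 (T(P, Z) = 3/8 + ((P + P)*(Z + Z))/8 = 3/8 + ((2*P)*(2*Z))/8 = 3/8 + (4*P*Z)/8 = 3/8 + P*Z/2)
B(x, f) = (f + x)/(3/8 + f + x**2/2) (B(x, f) = (x + f)/(f + (3/8 + x*x/2)) = (f + x)/(f + (3/8 + x**2/2)) = (f + x)/(3/8 + f + x**2/2))
B(-28, -50) - 1755 = 8*(-50 - 28)/(3 + 4*(-28)**2 + 8*(-50)) - 1755 = 8*(-78)/(3 + 4*784 - 400) - 1755 = 8*(-78)/(3 + 3136 - 400) - 1755 = 8*(-78)/2739 - 1755 = 8*(1/2739)*(-78) - 1755 = -208/913 - 1755 = -1602523/913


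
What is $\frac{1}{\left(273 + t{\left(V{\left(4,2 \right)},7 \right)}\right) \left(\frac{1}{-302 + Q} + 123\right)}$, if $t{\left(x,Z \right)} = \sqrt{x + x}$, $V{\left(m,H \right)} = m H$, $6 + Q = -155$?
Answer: $\frac{463}{15774596} \approx 2.9351 \cdot 10^{-5}$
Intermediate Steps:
$Q = -161$ ($Q = -6 - 155 = -161$)
$V{\left(m,H \right)} = H m$
$t{\left(x,Z \right)} = \sqrt{2} \sqrt{x}$ ($t{\left(x,Z \right)} = \sqrt{2 x} = \sqrt{2} \sqrt{x}$)
$\frac{1}{\left(273 + t{\left(V{\left(4,2 \right)},7 \right)}\right) \left(\frac{1}{-302 + Q} + 123\right)} = \frac{1}{\left(273 + \sqrt{2} \sqrt{2 \cdot 4}\right) \left(\frac{1}{-302 - 161} + 123\right)} = \frac{1}{\left(273 + \sqrt{2} \sqrt{8}\right) \left(\frac{1}{-463} + 123\right)} = \frac{1}{\left(273 + \sqrt{2} \cdot 2 \sqrt{2}\right) \left(- \frac{1}{463} + 123\right)} = \frac{1}{\left(273 + 4\right) \frac{56948}{463}} = \frac{1}{277 \cdot \frac{56948}{463}} = \frac{1}{\frac{15774596}{463}} = \frac{463}{15774596}$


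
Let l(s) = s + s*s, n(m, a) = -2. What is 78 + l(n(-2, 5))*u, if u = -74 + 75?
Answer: 80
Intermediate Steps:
l(s) = s + s**2
u = 1
78 + l(n(-2, 5))*u = 78 - 2*(1 - 2)*1 = 78 - 2*(-1)*1 = 78 + 2*1 = 78 + 2 = 80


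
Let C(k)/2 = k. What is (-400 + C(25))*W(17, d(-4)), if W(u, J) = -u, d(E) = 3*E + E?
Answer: 5950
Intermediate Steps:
d(E) = 4*E
C(k) = 2*k
(-400 + C(25))*W(17, d(-4)) = (-400 + 2*25)*(-1*17) = (-400 + 50)*(-17) = -350*(-17) = 5950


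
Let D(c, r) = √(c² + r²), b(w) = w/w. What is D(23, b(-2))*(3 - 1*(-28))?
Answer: 31*√530 ≈ 713.67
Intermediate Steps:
b(w) = 1
D(23, b(-2))*(3 - 1*(-28)) = √(23² + 1²)*(3 - 1*(-28)) = √(529 + 1)*(3 + 28) = √530*31 = 31*√530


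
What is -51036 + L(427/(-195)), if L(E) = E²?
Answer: -1940461571/38025 ≈ -51031.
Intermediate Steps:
-51036 + L(427/(-195)) = -51036 + (427/(-195))² = -51036 + (427*(-1/195))² = -51036 + (-427/195)² = -51036 + 182329/38025 = -1940461571/38025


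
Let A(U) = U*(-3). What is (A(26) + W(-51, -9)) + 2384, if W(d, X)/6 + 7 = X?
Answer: 2210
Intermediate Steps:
A(U) = -3*U
W(d, X) = -42 + 6*X
(A(26) + W(-51, -9)) + 2384 = (-3*26 + (-42 + 6*(-9))) + 2384 = (-78 + (-42 - 54)) + 2384 = (-78 - 96) + 2384 = -174 + 2384 = 2210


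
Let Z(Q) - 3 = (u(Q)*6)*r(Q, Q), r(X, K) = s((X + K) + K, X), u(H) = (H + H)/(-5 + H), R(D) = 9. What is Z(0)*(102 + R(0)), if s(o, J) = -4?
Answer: 333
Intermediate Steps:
u(H) = 2*H/(-5 + H) (u(H) = (2*H)/(-5 + H) = 2*H/(-5 + H))
r(X, K) = -4
Z(Q) = 3 - 48*Q/(-5 + Q) (Z(Q) = 3 + ((2*Q/(-5 + Q))*6)*(-4) = 3 + (12*Q/(-5 + Q))*(-4) = 3 - 48*Q/(-5 + Q))
Z(0)*(102 + R(0)) = (15*(-1 - 3*0)/(-5 + 0))*(102 + 9) = (15*(-1 + 0)/(-5))*111 = (15*(-⅕)*(-1))*111 = 3*111 = 333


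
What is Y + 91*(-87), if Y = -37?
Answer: -7954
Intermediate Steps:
Y + 91*(-87) = -37 + 91*(-87) = -37 - 7917 = -7954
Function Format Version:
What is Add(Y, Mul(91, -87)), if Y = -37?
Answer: -7954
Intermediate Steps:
Add(Y, Mul(91, -87)) = Add(-37, Mul(91, -87)) = Add(-37, -7917) = -7954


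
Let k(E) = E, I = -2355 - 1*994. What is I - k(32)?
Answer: -3381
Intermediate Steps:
I = -3349 (I = -2355 - 994 = -3349)
I - k(32) = -3349 - 1*32 = -3349 - 32 = -3381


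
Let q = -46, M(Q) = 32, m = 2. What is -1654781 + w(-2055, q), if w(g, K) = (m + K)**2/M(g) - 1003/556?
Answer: -920025601/556 ≈ -1.6547e+6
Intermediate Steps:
w(g, K) = -1003/556 + (2 + K)**2/32 (w(g, K) = (2 + K)**2/32 - 1003/556 = -1003/556 + (2 + K)**2/32)
-1654781 + w(-2055, q) = -1654781 + (-1003/556 + (2 - 46)**2/32) = -1654781 + (-1003/556 + (1/32)*(-44)**2) = -1654781 + (-1003/556 + (1/32)*1936) = -1654781 + (-1003/556 + 121/2) = -1654781 + 32635/556 = -920025601/556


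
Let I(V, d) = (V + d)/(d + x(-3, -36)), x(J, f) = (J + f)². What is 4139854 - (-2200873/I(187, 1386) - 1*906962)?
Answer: 14336579379/1573 ≈ 9.1142e+6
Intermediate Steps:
I(V, d) = (V + d)/(1521 + d) (I(V, d) = (V + d)/(d + (-3 - 36)²) = (V + d)/(d + (-39)²) = (V + d)/(d + 1521) = (V + d)/(1521 + d))
4139854 - (-2200873/I(187, 1386) - 1*906962) = 4139854 - (-2200873*(1521 + 1386)/(187 + 1386) - 1*906962) = 4139854 - (-2200873/(1573/2907) - 906962) = 4139854 - (-2200873/((1/2907)*1573) - 906962) = 4139854 - (-2200873/1573/2907 - 906962) = 4139854 - (-2200873*2907/1573 - 906962) = 4139854 - (-6397937811/1573 - 906962) = 4139854 - 1*(-7824589037/1573) = 4139854 + 7824589037/1573 = 14336579379/1573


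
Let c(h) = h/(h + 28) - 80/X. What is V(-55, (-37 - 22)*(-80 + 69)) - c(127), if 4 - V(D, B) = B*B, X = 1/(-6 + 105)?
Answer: -64058062/155 ≈ -4.1328e+5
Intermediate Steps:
X = 1/99 ≈ 0.010101
V(D, B) = 4 - B**2 (V(D, B) = 4 - B*B = 4 - B**2)
c(h) = -7920 + h/(28 + h) (c(h) = h/(h + 28) - 80/1/99 = h/(28 + h) - 80*99 = h/(28 + h) - 7920 = -7920 + h/(28 + h))
V(-55, (-37 - 22)*(-80 + 69)) - c(127) = (4 - ((-37 - 22)*(-80 + 69))**2) - (-221760 - 7919*127)/(28 + 127) = (4 - (-59*(-11))**2) - (-221760 - 1005713)/155 = (4 - 1*649**2) - (-1227473)/155 = (4 - 1*421201) - 1*(-1227473/155) = (4 - 421201) + 1227473/155 = -421197 + 1227473/155 = -64058062/155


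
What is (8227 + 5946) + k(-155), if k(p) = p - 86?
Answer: 13932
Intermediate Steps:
k(p) = -86 + p
(8227 + 5946) + k(-155) = (8227 + 5946) + (-86 - 155) = 14173 - 241 = 13932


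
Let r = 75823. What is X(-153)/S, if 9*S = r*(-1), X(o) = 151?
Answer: -1359/75823 ≈ -0.017923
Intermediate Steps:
S = -75823/9 (S = (75823*(-1))/9 = (⅑)*(-75823) = -75823/9 ≈ -8424.8)
X(-153)/S = 151/(-75823/9) = 151*(-9/75823) = -1359/75823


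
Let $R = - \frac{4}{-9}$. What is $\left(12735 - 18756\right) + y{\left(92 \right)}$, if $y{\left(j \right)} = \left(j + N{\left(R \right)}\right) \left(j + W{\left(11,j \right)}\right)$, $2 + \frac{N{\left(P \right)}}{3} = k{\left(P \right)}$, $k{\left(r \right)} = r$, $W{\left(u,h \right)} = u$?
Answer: $\frac{8923}{3} \approx 2974.3$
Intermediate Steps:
$R = \frac{4}{9}$ ($R = \left(-4\right) \left(- \frac{1}{9}\right) = \frac{4}{9} \approx 0.44444$)
$N{\left(P \right)} = -6 + 3 P$
$y{\left(j \right)} = \left(11 + j\right) \left(- \frac{14}{3} + j\right)$ ($y{\left(j \right)} = \left(j + \left(-6 + 3 \cdot \frac{4}{9}\right)\right) \left(j + 11\right) = \left(j + \left(-6 + \frac{4}{3}\right)\right) \left(11 + j\right) = \left(j - \frac{14}{3}\right) \left(11 + j\right) = \left(- \frac{14}{3} + j\right) \left(11 + j\right) = \left(11 + j\right) \left(- \frac{14}{3} + j\right)$)
$\left(12735 - 18756\right) + y{\left(92 \right)} = \left(12735 - 18756\right) + \left(- \frac{154}{3} + 92^{2} + \frac{19}{3} \cdot 92\right) = -6021 + \left(- \frac{154}{3} + 8464 + \frac{1748}{3}\right) = -6021 + \frac{26986}{3} = \frac{8923}{3}$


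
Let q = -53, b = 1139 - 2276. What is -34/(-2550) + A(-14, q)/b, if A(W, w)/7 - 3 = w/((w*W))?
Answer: -89/18950 ≈ -0.0046966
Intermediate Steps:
b = -1137
A(W, w) = 21 + 7/W (A(W, w) = 21 + 7*(w/((w*W))) = 21 + 7*(w/((W*w))) = 21 + 7*(w*(1/(W*w))) = 21 + 7/W)
-34/(-2550) + A(-14, q)/b = -34/(-2550) + (21 + 7/(-14))/(-1137) = -34*(-1/2550) + (21 + 7*(-1/14))*(-1/1137) = 1/75 + (21 - ½)*(-1/1137) = 1/75 + (41/2)*(-1/1137) = 1/75 - 41/2274 = -89/18950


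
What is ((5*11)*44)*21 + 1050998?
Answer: 1101818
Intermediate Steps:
((5*11)*44)*21 + 1050998 = (55*44)*21 + 1050998 = 2420*21 + 1050998 = 50820 + 1050998 = 1101818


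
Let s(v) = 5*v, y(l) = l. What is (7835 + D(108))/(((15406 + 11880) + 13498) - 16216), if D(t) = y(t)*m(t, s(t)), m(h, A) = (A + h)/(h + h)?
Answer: 8159/24568 ≈ 0.33210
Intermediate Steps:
m(h, A) = (A + h)/(2*h) (m(h, A) = (A + h)/((2*h)) = (A + h)*(1/(2*h)) = (A + h)/(2*h))
D(t) = 3*t (D(t) = t*((5*t + t)/(2*t)) = t*((6*t)/(2*t)) = t*3 = 3*t)
(7835 + D(108))/(((15406 + 11880) + 13498) - 16216) = (7835 + 3*108)/(((15406 + 11880) + 13498) - 16216) = (7835 + 324)/((27286 + 13498) - 16216) = 8159/(40784 - 16216) = 8159/24568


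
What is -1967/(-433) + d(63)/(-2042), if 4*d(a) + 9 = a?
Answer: 8021537/1768372 ≈ 4.5361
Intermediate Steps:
d(a) = -9/4 + a/4
-1967/(-433) + d(63)/(-2042) = -1967/(-433) + (-9/4 + (¼)*63)/(-2042) = -1967*(-1/433) + (-9/4 + 63/4)*(-1/2042) = 1967/433 + (27/2)*(-1/2042) = 1967/433 - 27/4084 = 8021537/1768372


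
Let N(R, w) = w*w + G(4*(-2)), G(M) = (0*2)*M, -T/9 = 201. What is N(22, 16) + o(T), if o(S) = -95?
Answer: 161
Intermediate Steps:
T = -1809 (T = -9*201 = -1809)
G(M) = 0 (G(M) = 0*M = 0)
N(R, w) = w**2 (N(R, w) = w*w + 0 = w**2 + 0 = w**2)
N(22, 16) + o(T) = 16**2 - 95 = 256 - 95 = 161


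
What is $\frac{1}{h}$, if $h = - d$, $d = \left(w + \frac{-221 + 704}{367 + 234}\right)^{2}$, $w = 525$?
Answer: $- \frac{361201}{99861056064} \approx -3.617 \cdot 10^{-6}$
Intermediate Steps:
$d = \frac{99861056064}{361201}$ ($d = \left(525 + \frac{-221 + 704}{367 + 234}\right)^{2} = \left(525 + \frac{483}{601}\right)^{2} = \left(\frac{316008}{601}\right)^{2} = \frac{99861056064}{361201} \approx 2.7647 \cdot 10^{5}$)
$h = - \frac{99861056064}{361201}$ ($h = \left(-1\right) \frac{99861056064}{361201} = - \frac{99861056064}{361201} \approx -2.7647 \cdot 10^{5}$)
$\frac{1}{h} = \frac{1}{- \frac{99861056064}{361201}} = - \frac{361201}{99861056064}$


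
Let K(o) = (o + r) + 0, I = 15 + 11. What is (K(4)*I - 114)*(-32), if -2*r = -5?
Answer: -1760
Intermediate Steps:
r = 5/2 (r = -½*(-5) = 5/2 ≈ 2.5000)
I = 26
K(o) = 5/2 + o (K(o) = (o + 5/2) + 0 = (5/2 + o) + 0 = 5/2 + o)
(K(4)*I - 114)*(-32) = ((5/2 + 4)*26 - 114)*(-32) = ((13/2)*26 - 114)*(-32) = (169 - 114)*(-32) = 55*(-32) = -1760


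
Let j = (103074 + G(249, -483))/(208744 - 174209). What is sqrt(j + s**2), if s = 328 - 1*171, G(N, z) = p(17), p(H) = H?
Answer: sqrt(29401590027710)/34535 ≈ 157.01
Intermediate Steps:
G(N, z) = 17
s = 157 (s = 328 - 171 = 157)
j = 103091/34535 (j = (103074 + 17)/(208744 - 174209) = 103091/34535 ≈ 2.9851)
sqrt(j + s**2) = sqrt(103091/34535 + 157**2) = sqrt(103091/34535 + 24649) = sqrt(851356306/34535) = sqrt(29401590027710)/34535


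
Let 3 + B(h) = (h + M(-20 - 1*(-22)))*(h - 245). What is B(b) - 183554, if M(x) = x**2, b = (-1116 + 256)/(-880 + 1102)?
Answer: -2261992547/12321 ≈ -1.8359e+5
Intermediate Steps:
b = -430/111 (b = -860/222 = -860*1/222 = -430/111 ≈ -3.8739)
B(h) = -3 + (-245 + h)*(4 + h) (B(h) = -3 + (h + (-20 - 1*(-22))**2)*(h - 245) = -3 + (h + (-20 + 22)**2)*(-245 + h) = -3 + (h + 2**2)*(-245 + h) = -3 + (h + 4)*(-245 + h) = -3 + (4 + h)*(-245 + h) = -3 + (-245 + h)*(4 + h))
B(b) - 183554 = (-983 + (-430/111)**2 - 241*(-430/111)) - 183554 = (-983 + 184900/12321 + 103630/111) - 183554 = -423713/12321 - 183554 = -2261992547/12321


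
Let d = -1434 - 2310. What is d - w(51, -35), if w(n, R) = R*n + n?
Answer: -2010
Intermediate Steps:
d = -3744
w(n, R) = n + R*n
d - w(51, -35) = -3744 - 51*(1 - 35) = -3744 - 51*(-34) = -3744 - 1*(-1734) = -3744 + 1734 = -2010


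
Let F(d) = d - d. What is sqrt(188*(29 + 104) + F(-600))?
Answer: 2*sqrt(6251) ≈ 158.13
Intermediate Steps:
F(d) = 0
sqrt(188*(29 + 104) + F(-600)) = sqrt(188*(29 + 104) + 0) = sqrt(188*133 + 0) = sqrt(25004 + 0) = sqrt(25004) = 2*sqrt(6251)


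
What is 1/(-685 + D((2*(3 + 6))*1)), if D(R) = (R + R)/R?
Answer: -1/683 ≈ -0.0014641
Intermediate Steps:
D(R) = 2 (D(R) = (2*R)/R = 2)
1/(-685 + D((2*(3 + 6))*1)) = 1/(-685 + 2) = 1/(-683) = -1/683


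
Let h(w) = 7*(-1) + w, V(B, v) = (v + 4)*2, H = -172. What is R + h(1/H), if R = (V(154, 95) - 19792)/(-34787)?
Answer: -896469/139148 ≈ -6.4426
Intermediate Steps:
V(B, v) = 8 + 2*v (V(B, v) = (4 + v)*2 = 8 + 2*v)
h(w) = -7 + w
R = 19594/34787 (R = ((8 + 2*95) - 19792)/(-34787) = ((8 + 190) - 19792)*(-1/34787) = (198 - 19792)*(-1/34787) = -19594*(-1/34787) = 19594/34787 ≈ 0.56326)
R + h(1/H) = 19594/34787 + (-7 + 1/(-172)) = 19594/34787 + (-7 - 1/172) = 19594/34787 - 1205/172 = -896469/139148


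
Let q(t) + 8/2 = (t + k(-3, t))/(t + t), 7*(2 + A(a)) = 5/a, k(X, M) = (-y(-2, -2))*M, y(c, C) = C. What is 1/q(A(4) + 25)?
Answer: -2/5 ≈ -0.40000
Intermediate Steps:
k(X, M) = 2*M (k(X, M) = (-1*(-2))*M = 2*M)
A(a) = -2 + 5/(7*a) (A(a) = -2 + (5/a)/7 = -2 + 5/(7*a))
q(t) = -5/2 (q(t) = -4 + (t + 2*t)/(t + t) = -4 + (3*t)/((2*t)) = -4 + (3*t)*(1/(2*t)) = -4 + 3/2 = -5/2)
1/q(A(4) + 25) = 1/(-5/2) = -2/5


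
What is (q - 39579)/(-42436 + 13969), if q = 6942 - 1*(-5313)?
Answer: 3036/3163 ≈ 0.95985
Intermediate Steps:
q = 12255 (q = 6942 + 5313 = 12255)
(q - 39579)/(-42436 + 13969) = (12255 - 39579)/(-42436 + 13969) = -27324/(-28467) = -27324*(-1/28467) = 3036/3163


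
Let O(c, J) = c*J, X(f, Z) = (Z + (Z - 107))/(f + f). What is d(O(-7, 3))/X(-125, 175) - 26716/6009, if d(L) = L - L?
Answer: -26716/6009 ≈ -4.4460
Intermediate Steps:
X(f, Z) = (-107 + 2*Z)/(2*f) (X(f, Z) = (Z + (-107 + Z))/((2*f)) = (-107 + 2*Z)*(1/(2*f)) = (-107 + 2*Z)/(2*f))
O(c, J) = J*c
d(L) = 0
d(O(-7, 3))/X(-125, 175) - 26716/6009 = 0/(((-107/2 + 175)/(-125))) - 26716/6009 = 0/((-1/125*243/2)) - 26716*1/6009 = 0/(-243/250) - 26716/6009 = 0*(-250/243) - 26716/6009 = 0 - 26716/6009 = -26716/6009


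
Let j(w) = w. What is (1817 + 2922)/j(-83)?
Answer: -4739/83 ≈ -57.096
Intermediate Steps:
(1817 + 2922)/j(-83) = (1817 + 2922)/(-83) = 4739*(-1/83) = -4739/83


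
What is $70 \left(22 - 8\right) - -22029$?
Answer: $23009$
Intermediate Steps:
$70 \left(22 - 8\right) - -22029 = 70 \cdot 14 + 22029 = 980 + 22029 = 23009$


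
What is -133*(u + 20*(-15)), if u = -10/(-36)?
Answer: 717535/18 ≈ 39863.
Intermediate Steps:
u = 5/18 (u = -10*(-1/36) = 5/18 ≈ 0.27778)
-133*(u + 20*(-15)) = -133*(5/18 + 20*(-15)) = -133*(5/18 - 300) = -133*(-5395/18) = 717535/18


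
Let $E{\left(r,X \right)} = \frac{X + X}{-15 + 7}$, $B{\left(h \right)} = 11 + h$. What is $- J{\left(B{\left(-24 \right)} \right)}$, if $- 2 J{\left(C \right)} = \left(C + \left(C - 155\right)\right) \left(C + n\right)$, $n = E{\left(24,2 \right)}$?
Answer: $\frac{4887}{4} \approx 1221.8$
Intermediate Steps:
$E{\left(r,X \right)} = - \frac{X}{4}$ ($E{\left(r,X \right)} = \frac{2 X}{-8} = 2 X \left(- \frac{1}{8}\right) = - \frac{X}{4}$)
$n = - \frac{1}{2}$ ($n = \left(- \frac{1}{4}\right) 2 = - \frac{1}{2} \approx -0.5$)
$J{\left(C \right)} = - \frac{\left(-155 + 2 C\right) \left(- \frac{1}{2} + C\right)}{2}$ ($J{\left(C \right)} = - \frac{\left(C + \left(C - 155\right)\right) \left(C - \frac{1}{2}\right)}{2} = - \frac{\left(C + \left(C - 155\right)\right) \left(- \frac{1}{2} + C\right)}{2} = - \frac{\left(C + \left(-155 + C\right)\right) \left(- \frac{1}{2} + C\right)}{2} = - \frac{\left(-155 + 2 C\right) \left(- \frac{1}{2} + C\right)}{2}$)
$- J{\left(B{\left(-24 \right)} \right)} = - (- \frac{155}{4} - \left(11 - 24\right)^{2} + 78 \left(11 - 24\right)) = - (- \frac{155}{4} - \left(-13\right)^{2} + 78 \left(-13\right)) = - (- \frac{155}{4} - 169 - 1014) = \left(-1\right) \left(- \frac{4887}{4}\right) = \frac{4887}{4}$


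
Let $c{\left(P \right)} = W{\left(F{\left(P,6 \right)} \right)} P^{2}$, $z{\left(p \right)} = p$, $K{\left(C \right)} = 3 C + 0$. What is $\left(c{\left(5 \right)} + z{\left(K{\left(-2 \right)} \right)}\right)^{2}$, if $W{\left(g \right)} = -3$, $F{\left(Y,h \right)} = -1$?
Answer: $6561$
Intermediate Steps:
$K{\left(C \right)} = 3 C$
$c{\left(P \right)} = - 3 P^{2}$
$\left(c{\left(5 \right)} + z{\left(K{\left(-2 \right)} \right)}\right)^{2} = \left(- 3 \cdot 5^{2} + 3 \left(-2\right)\right)^{2} = \left(\left(-3\right) 25 - 6\right)^{2} = \left(-75 - 6\right)^{2} = \left(-81\right)^{2} = 6561$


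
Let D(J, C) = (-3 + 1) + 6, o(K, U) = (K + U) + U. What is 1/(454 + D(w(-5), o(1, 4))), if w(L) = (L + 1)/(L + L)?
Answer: 1/458 ≈ 0.0021834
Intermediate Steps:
o(K, U) = K + 2*U
w(L) = (1 + L)/(2*L) (w(L) = (1 + L)/((2*L)) = (1 + L)*(1/(2*L)) = (1 + L)/(2*L))
D(J, C) = 4 (D(J, C) = -2 + 6 = 4)
1/(454 + D(w(-5), o(1, 4))) = 1/(454 + 4) = 1/458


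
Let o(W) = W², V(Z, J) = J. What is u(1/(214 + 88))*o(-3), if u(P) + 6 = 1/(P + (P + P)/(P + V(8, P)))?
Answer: -4548/101 ≈ -45.030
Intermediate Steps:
u(P) = -6 + 1/(1 + P) (u(P) = -6 + 1/(P + (P + P)/(P + P)) = -6 + 1/(P + (2*P)/((2*P))) = -6 + 1/(P + (2*P)*(1/(2*P))) = -6 + 1/(P + 1) = -6 + 1/(1 + P))
u(1/(214 + 88))*o(-3) = ((-5 - 6/(214 + 88))/(1 + 1/(214 + 88)))*(-3)² = ((-5 - 6/302)/(1 + 1/302))*9 = ((-5 - 6*1/302)/(1 + 1/302))*9 = ((-5 - 3/151)/(303/302))*9 = ((302/303)*(-758/151))*9 = -1516/303*9 = -4548/101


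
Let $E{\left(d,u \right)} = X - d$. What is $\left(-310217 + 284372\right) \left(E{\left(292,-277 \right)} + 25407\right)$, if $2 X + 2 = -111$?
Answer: $- \frac{1295273865}{2} \approx -6.4764 \cdot 10^{8}$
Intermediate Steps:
$X = - \frac{113}{2}$ ($X = -1 + \frac{1}{2} \left(-111\right) = -1 - \frac{111}{2} = - \frac{113}{2} \approx -56.5$)
$E{\left(d,u \right)} = - \frac{113}{2} - d$
$\left(-310217 + 284372\right) \left(E{\left(292,-277 \right)} + 25407\right) = \left(-310217 + 284372\right) \left(\left(- \frac{113}{2} - 292\right) + 25407\right) = - 25845 \left(\left(- \frac{113}{2} - 292\right) + 25407\right) = - 25845 \left(- \frac{697}{2} + 25407\right) = \left(-25845\right) \frac{50117}{2} = - \frac{1295273865}{2}$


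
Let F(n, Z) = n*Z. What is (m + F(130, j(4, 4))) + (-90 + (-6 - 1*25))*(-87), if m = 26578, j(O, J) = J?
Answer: 37625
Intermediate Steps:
F(n, Z) = Z*n
(m + F(130, j(4, 4))) + (-90 + (-6 - 1*25))*(-87) = (26578 + 4*130) + (-90 + (-6 - 1*25))*(-87) = (26578 + 520) + (-90 + (-6 - 25))*(-87) = 27098 + (-90 - 31)*(-87) = 27098 - 121*(-87) = 27098 + 10527 = 37625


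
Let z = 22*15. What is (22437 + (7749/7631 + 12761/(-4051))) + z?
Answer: 703734403835/30913181 ≈ 22765.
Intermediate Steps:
z = 330
(22437 + (7749/7631 + 12761/(-4051))) + z = (22437 + (7749/7631 + 12761/(-4051))) + 330 = (22437 + (7749*(1/7631) + 12761*(-1/4051))) + 330 = (22437 + (7749/7631 - 12761/4051)) + 330 = (22437 - 65987992/30913181) + 330 = 693533054105/30913181 + 330 = 703734403835/30913181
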